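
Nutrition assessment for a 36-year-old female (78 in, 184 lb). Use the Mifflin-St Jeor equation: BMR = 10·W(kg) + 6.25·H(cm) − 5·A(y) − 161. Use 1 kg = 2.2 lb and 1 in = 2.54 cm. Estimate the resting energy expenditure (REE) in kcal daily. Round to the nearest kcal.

1734 kcal daily

Convert to metric: weight = 184 ÷ 2.2 = 83.6364 kg; height = 78 × 2.54 = 198.12 cm.
Mifflin-St Jeor (female): BMR = 10(83.6364) + 6.25(198.12) − 5(36) − 161 = 836.3636 + 1238.25 − 180 − 161 = 1733.6136 kcal/day.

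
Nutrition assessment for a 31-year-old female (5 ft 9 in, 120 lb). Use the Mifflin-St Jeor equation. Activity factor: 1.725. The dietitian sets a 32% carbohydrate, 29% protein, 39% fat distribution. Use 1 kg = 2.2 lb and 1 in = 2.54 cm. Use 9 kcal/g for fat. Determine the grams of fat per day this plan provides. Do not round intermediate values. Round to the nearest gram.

Convert to metric: weight = 120 ÷ 2.2 = 54.5455 kg; height = (5×12 + 9) × 2.54 = 69 × 2.54 = 175.26 cm.
Mifflin-St Jeor (female): BMR = 10(54.5455) + 6.25(175.26) − 5(31) − 161 = 545.4545 + 1095.375 − 155 − 161 = 1324.8295 kcal/day.
TEE = 1324.8295 × 1.725 = 2285.331 kcal/day.
Fat energy = 39% × 2285.331 = 891.2791 kcal.
Fat = 891.2791 ÷ 9 kcal/g = 99.031 g.

99 g/day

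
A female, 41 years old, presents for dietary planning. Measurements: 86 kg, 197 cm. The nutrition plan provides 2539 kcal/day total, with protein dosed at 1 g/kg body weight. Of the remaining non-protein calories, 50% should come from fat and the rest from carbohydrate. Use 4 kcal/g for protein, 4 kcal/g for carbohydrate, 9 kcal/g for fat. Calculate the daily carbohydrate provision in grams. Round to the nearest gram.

274 g/day

Protein = 1 × 86 = 86 g → 86 × 4 = 344 kcal.
Non-protein calories = 2539 − 344 = 2195 kcal.
Fat: 50% × 2195 = 1097.5 kcal; carbohydrate: 1097.5 kcal.
Carbohydrate: 1097.5 kcal ÷ 4 kcal/g = 274.375 g.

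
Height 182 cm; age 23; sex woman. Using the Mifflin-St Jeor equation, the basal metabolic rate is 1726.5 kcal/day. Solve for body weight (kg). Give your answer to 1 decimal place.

1726.5 = 10·W + 6.25(182) − 5(23) − 161
10·W = 1726.5 − 861.5 = 865, so W = 86.5 kg.

86.5 kg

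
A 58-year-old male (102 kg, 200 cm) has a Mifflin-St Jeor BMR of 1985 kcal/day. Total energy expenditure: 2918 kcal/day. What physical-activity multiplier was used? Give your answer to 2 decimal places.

Activity factor = TEE ÷ BMR = 2918 ÷ 1985 = 1.47.

1.47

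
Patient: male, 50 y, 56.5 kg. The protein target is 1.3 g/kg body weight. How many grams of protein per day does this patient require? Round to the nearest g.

73 g/day

Protein = 1.3 g/kg × 56.5 kg = 73.45 g/day.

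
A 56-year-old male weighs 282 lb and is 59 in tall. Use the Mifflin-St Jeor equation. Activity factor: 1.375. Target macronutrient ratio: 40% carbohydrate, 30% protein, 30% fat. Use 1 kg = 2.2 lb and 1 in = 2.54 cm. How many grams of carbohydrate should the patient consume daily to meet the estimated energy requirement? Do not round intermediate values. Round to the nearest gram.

Convert to metric: weight = 282 ÷ 2.2 = 128.1818 kg; height = 59 × 2.54 = 149.86 cm.
Mifflin-St Jeor (male): BMR = 10(128.1818) + 6.25(149.86) − 5(56) + 5 = 1281.8182 + 936.625 − 280 + 5 = 1943.4432 kcal/day.
TEE = 1943.4432 × 1.375 = 2672.2344 kcal/day.
Carbohydrate energy = 40% × 2672.2344 = 1068.8938 kcal.
Carbohydrate = 1068.8938 ÷ 4 kcal/g = 267.2234 g.

267 g/day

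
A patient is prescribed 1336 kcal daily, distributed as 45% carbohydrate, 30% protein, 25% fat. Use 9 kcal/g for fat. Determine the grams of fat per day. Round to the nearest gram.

37 g/day

Fat energy = 25% × 1336 = 334 kcal.
At 9 kcal/g: 334 ÷ 9 = 37.1111 g.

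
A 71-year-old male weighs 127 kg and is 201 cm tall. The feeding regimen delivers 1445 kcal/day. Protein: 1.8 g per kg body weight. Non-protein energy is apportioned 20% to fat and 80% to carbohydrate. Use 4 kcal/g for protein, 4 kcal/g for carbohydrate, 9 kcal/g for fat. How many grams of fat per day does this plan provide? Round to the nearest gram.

12 g/day

Protein = 1.8 × 127 = 228.6 g → 228.6 × 4 = 914.4 kcal.
Non-protein calories = 1445 − 914.4 = 530.6 kcal.
Fat: 20% × 530.6 = 106.12 kcal; carbohydrate: 424.48 kcal.
Fat: 106.12 kcal ÷ 9 kcal/g = 11.7911 g.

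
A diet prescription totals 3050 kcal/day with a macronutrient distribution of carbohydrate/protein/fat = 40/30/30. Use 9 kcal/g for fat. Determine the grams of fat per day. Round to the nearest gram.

Fat energy = 30% × 3050 = 915 kcal.
At 9 kcal/g: 915 ÷ 9 = 101.6667 g.

102 g/day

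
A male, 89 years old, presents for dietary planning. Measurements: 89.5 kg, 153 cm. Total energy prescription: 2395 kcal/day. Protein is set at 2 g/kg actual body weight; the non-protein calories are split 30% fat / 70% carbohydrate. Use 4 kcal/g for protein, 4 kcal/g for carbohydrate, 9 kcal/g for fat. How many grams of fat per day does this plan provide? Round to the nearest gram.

Protein = 2 × 89.5 = 179 g → 179 × 4 = 716 kcal.
Non-protein calories = 2395 − 716 = 1679 kcal.
Fat: 30% × 1679 = 503.7 kcal; carbohydrate: 1175.3 kcal.
Fat: 503.7 kcal ÷ 9 kcal/g = 55.9667 g.

56 g/day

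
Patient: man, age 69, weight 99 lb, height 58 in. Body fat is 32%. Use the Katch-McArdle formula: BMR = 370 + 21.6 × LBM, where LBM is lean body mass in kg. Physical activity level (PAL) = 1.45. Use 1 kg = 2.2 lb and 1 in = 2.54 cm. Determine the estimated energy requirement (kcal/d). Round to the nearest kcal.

Convert to metric: weight = 99 ÷ 2.2 = 45 kg; height = 58 × 2.54 = 147.32 cm.
LBM = 45 × (1 − 0.32) = 30.6 kg. Katch-McArdle: BMR = 370 + 21.6 × 30.6 = 1030.96 kcal/day.
TEE = BMR × activity factor = 1030.96 × 1.45 = 1494.892 kcal/day.

1495 kcal/d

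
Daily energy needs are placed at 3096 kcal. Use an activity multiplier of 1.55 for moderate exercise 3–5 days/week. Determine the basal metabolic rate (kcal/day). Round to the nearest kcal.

1997 kcal/day

BMR = TEE ÷ activity factor = 3096 ÷ 1.55 = 1997.4194 kcal/day.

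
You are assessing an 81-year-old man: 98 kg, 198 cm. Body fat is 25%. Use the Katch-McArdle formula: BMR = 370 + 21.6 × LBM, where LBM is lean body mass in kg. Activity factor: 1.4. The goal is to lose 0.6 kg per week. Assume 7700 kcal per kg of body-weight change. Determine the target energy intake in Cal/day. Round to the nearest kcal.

LBM = 98 × (1 − 0.25) = 73.5 kg. Katch-McArdle: BMR = 370 + 21.6 × 73.5 = 1957.6 kcal/day.
TEE = 1957.6 × 1.4 = 2740.64 kcal/day.
Required daily deficit = 0.6 × 7700 ÷ 7 = 660 kcal/day.
Target intake = 2740.64 − 660 = 2080.64 kcal/day.

2081 Cal/day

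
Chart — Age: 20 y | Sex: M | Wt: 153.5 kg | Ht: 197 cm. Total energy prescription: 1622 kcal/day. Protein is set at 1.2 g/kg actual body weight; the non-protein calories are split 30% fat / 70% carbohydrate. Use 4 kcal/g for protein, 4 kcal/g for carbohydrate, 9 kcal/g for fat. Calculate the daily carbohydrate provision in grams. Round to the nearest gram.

Protein = 1.2 × 153.5 = 184.2 g → 184.2 × 4 = 736.8 kcal.
Non-protein calories = 1622 − 736.8 = 885.2 kcal.
Fat: 30% × 885.2 = 265.56 kcal; carbohydrate: 619.64 kcal.
Carbohydrate: 619.64 kcal ÷ 4 kcal/g = 154.91 g.

155 g/day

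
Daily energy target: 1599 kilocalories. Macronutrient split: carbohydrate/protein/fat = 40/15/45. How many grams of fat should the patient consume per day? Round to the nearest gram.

Fat energy = 45% × 1599 = 719.55 kcal.
At 9 kcal/g: 719.55 ÷ 9 = 79.95 g.

80 g/day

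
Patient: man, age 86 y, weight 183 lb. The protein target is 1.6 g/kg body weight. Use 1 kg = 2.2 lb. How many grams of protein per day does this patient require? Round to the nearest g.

Weight in kg = 183 ÷ 2.2 = 83.1818 kg.
Protein = 1.6 g/kg × 83.1818 kg = 133.0909 g/day.

133 g/day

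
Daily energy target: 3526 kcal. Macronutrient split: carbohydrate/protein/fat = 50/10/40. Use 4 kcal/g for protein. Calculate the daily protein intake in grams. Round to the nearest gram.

Protein energy = 10% × 3526 = 352.6 kcal.
At 4 kcal/g: 352.6 ÷ 4 = 88.15 g.

88 g/day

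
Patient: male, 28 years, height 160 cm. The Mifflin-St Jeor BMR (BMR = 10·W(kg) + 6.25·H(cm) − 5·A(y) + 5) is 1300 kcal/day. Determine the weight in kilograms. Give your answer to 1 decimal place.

1300 = 10·W + 6.25(160) − 5(28) + 5
10·W = 1300 − 865 = 435, so W = 43.5 kg.

43.5 kg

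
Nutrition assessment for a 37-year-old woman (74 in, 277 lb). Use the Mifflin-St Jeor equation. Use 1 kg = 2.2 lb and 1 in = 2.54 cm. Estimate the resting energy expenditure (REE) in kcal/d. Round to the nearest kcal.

Convert to metric: weight = 277 ÷ 2.2 = 125.9091 kg; height = 74 × 2.54 = 187.96 cm.
Mifflin-St Jeor (female): BMR = 10(125.9091) + 6.25(187.96) − 5(37) − 161 = 1259.0909 + 1174.75 − 185 − 161 = 2087.8409 kcal/day.

2088 kcal/d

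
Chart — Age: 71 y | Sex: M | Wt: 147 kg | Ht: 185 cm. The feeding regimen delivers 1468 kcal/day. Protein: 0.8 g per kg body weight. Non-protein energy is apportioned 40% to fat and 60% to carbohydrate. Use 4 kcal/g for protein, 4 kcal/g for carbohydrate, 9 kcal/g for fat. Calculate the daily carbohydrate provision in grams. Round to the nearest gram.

Protein = 0.8 × 147 = 117.6 g → 117.6 × 4 = 470.4 kcal.
Non-protein calories = 1468 − 470.4 = 997.6 kcal.
Fat: 40% × 997.6 = 399.04 kcal; carbohydrate: 598.56 kcal.
Carbohydrate: 598.56 kcal ÷ 4 kcal/g = 149.64 g.

150 g/day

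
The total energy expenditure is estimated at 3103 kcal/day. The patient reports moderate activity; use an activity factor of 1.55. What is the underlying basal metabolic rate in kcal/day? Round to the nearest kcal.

BMR = TEE ÷ activity factor = 3103 ÷ 1.55 = 2001.9355 kcal/day.

2002 kcal/day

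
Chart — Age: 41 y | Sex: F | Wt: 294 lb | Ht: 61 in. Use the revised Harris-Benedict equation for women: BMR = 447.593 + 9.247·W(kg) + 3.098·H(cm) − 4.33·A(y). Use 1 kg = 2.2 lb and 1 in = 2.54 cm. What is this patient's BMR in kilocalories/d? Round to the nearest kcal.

Convert to metric: weight = 294 ÷ 2.2 = 133.6364 kg; height = 61 × 2.54 = 154.94 cm.
Harris-Benedict: BMR = 447.593 + 9.247(133.6364) + 3.098(154.94) − 4.33(41) = 1985.8026 kcal/day.

1986 kilocalories/d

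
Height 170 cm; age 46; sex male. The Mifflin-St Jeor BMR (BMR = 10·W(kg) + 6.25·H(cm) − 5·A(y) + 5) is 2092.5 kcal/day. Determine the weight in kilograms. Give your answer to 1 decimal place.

2092.5 = 10·W + 6.25(170) − 5(46) + 5
10·W = 2092.5 − 837.5 = 1255, so W = 125.5 kg.

125.5 kg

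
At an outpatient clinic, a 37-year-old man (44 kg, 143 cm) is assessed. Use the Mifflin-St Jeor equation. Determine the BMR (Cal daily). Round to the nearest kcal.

1154 Cal daily

Mifflin-St Jeor (male): BMR = 10(44) + 6.25(143) − 5(37) + 5 = 440 + 893.75 − 185 + 5 = 1153.75 kcal/day.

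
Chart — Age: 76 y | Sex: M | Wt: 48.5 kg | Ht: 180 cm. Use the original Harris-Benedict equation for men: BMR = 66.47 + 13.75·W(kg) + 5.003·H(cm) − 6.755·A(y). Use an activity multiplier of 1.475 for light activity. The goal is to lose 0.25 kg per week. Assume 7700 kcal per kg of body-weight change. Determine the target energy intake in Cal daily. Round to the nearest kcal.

Harris-Benedict: BMR = 66.47 + 13.75(48.5) + 5.003(180) − 6.755(76) = 1120.505 kcal/day.
TEE = 1120.505 × 1.475 = 1652.7449 kcal/day.
Required daily deficit = 0.25 × 7700 ÷ 7 = 275 kcal/day.
Target intake = 1652.7449 − 275 = 1377.7449 kcal/day.

1378 Cal daily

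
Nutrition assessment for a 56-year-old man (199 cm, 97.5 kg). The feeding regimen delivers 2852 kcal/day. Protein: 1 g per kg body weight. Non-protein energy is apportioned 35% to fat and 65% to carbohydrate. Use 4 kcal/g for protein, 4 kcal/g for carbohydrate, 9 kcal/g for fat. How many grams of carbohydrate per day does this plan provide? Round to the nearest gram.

Protein = 1 × 97.5 = 97.5 g → 97.5 × 4 = 390 kcal.
Non-protein calories = 2852 − 390 = 2462 kcal.
Fat: 35% × 2462 = 861.7 kcal; carbohydrate: 1600.3 kcal.
Carbohydrate: 1600.3 kcal ÷ 4 kcal/g = 400.075 g.

400 g/day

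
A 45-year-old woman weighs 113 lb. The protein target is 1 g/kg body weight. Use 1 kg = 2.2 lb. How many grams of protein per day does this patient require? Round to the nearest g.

51 g/day

Weight in kg = 113 ÷ 2.2 = 51.3636 kg.
Protein = 1 g/kg × 51.3636 kg = 51.3636 g/day.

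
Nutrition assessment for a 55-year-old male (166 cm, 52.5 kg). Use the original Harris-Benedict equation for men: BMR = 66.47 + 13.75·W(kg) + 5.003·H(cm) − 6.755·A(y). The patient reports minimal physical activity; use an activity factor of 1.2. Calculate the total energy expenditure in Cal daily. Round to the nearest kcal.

Harris-Benedict: BMR = 66.47 + 13.75(52.5) + 5.003(166) − 6.755(55) = 1247.318 kcal/day.
TEE = BMR × activity factor = 1247.318 × 1.2 = 1496.7816 kcal/day.

1497 Cal daily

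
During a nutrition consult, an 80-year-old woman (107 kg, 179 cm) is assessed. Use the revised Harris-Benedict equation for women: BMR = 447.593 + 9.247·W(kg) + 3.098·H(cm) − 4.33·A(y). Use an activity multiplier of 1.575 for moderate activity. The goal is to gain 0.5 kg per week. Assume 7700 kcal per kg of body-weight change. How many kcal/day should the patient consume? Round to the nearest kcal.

Harris-Benedict: BMR = 447.593 + 9.247(107) + 3.098(179) − 4.33(80) = 1645.164 kcal/day.
TEE = 1645.164 × 1.575 = 2591.1333 kcal/day.
Required daily surplus = 0.5 × 7700 ÷ 7 = 550 kcal/day.
Target intake = 2591.1333 + 550 = 3141.1333 kcal/day.

3141 kcal/day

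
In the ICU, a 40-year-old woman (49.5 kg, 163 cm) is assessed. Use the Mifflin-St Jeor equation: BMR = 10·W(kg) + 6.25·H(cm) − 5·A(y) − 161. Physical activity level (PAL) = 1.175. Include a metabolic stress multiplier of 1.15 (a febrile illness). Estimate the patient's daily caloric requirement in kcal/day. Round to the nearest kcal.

1558 kcal/day

Mifflin-St Jeor (female): BMR = 10(49.5) + 6.25(163) − 5(40) − 161 = 495 + 1018.75 − 200 − 161 = 1152.75 kcal/day.
TEE = BMR × activity factor = 1152.75 × 1.175 = 1354.4813 kcal/day.
Apply stress factor: 1354.4813 × 1.15 = 1557.6534 kcal/day.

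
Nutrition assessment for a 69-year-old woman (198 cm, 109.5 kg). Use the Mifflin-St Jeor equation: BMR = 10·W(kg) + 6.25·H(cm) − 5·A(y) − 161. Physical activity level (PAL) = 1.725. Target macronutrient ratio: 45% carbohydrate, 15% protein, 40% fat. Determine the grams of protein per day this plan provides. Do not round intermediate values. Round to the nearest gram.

Mifflin-St Jeor (female): BMR = 10(109.5) + 6.25(198) − 5(69) − 161 = 1095 + 1237.5 − 345 − 161 = 1826.5 kcal/day.
TEE = 1826.5 × 1.725 = 3150.7125 kcal/day.
Protein energy = 15% × 3150.7125 = 472.6069 kcal.
Protein = 472.6069 ÷ 4 kcal/g = 118.1517 g.

118 g/day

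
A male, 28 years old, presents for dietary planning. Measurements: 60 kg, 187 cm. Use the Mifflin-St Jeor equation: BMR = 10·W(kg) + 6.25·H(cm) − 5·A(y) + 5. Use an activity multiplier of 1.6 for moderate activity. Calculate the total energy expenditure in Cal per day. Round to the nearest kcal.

Mifflin-St Jeor (male): BMR = 10(60) + 6.25(187) − 5(28) + 5 = 600 + 1168.75 − 140 + 5 = 1633.75 kcal/day.
TEE = BMR × activity factor = 1633.75 × 1.6 = 2614 kcal/day.

2614 Cal per day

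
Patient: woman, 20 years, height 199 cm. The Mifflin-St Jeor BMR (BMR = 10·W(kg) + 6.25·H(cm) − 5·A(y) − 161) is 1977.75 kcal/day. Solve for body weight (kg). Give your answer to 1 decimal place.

1977.75 = 10·W + 6.25(199) − 5(20) − 161
10·W = 1977.75 − 982.75 = 995, so W = 99.5 kg.

99.5 kg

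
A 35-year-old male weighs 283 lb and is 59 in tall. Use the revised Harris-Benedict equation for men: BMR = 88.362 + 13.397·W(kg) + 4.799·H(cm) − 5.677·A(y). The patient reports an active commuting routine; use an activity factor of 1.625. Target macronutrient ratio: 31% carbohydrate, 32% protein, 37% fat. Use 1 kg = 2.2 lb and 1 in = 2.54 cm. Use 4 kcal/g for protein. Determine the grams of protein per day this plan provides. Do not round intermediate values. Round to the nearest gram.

Convert to metric: weight = 283 ÷ 2.2 = 128.6364 kg; height = 59 × 2.54 = 149.86 cm.
Harris-Benedict: BMR = 88.362 + 13.397(128.6364) + 4.799(149.86) − 5.677(35) = 2332.1865 kcal/day.
TEE = 2332.1865 × 1.625 = 3789.8031 kcal/day.
Protein energy = 32% × 3789.8031 = 1212.737 kcal.
Protein = 1212.737 ÷ 4 kcal/g = 303.1842 g.

303 g/day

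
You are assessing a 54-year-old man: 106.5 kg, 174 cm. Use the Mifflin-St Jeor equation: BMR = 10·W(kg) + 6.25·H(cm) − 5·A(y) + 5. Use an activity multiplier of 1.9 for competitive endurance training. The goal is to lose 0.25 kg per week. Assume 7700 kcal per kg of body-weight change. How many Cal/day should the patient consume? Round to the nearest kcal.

Mifflin-St Jeor (male): BMR = 10(106.5) + 6.25(174) − 5(54) + 5 = 1065 + 1087.5 − 270 + 5 = 1887.5 kcal/day.
TEE = 1887.5 × 1.9 = 3586.25 kcal/day.
Required daily deficit = 0.25 × 7700 ÷ 7 = 275 kcal/day.
Target intake = 3586.25 − 275 = 3311.25 kcal/day.

3311 Cal/day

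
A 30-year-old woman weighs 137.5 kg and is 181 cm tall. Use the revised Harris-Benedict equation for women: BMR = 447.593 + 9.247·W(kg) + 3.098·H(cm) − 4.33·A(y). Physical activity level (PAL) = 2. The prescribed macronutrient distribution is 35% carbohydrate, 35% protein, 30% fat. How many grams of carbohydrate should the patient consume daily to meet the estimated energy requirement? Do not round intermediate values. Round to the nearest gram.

Harris-Benedict: BMR = 447.593 + 9.247(137.5) + 3.098(181) − 4.33(30) = 2149.8935 kcal/day.
TEE = 2149.8935 × 2 = 4299.787 kcal/day.
Carbohydrate energy = 35% × 4299.787 = 1504.9255 kcal.
Carbohydrate = 1504.9255 ÷ 4 kcal/g = 376.2314 g.

376 g/day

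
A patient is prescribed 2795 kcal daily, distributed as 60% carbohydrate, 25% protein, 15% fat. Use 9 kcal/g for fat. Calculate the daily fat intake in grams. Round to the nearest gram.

Fat energy = 15% × 2795 = 419.25 kcal.
At 9 kcal/g: 419.25 ÷ 9 = 46.5833 g.

47 g/day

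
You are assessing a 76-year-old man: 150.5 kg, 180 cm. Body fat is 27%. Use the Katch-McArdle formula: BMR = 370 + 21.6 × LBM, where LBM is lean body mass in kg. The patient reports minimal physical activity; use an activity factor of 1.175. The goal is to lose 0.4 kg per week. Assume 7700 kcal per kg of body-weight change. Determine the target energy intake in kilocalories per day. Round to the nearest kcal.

2783 kilocalories per day

LBM = 150.5 × (1 − 0.27) = 109.865 kg. Katch-McArdle: BMR = 370 + 21.6 × 109.865 = 2743.084 kcal/day.
TEE = 2743.084 × 1.175 = 3223.1237 kcal/day.
Required daily deficit = 0.4 × 7700 ÷ 7 = 440 kcal/day.
Target intake = 3223.1237 − 440 = 2783.1237 kcal/day.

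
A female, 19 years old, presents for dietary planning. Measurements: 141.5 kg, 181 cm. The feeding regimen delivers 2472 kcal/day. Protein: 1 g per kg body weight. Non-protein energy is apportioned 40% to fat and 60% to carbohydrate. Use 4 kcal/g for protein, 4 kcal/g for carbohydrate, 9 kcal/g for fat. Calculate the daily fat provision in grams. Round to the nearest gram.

85 g/day

Protein = 1 × 141.5 = 141.5 g → 141.5 × 4 = 566 kcal.
Non-protein calories = 2472 − 566 = 1906 kcal.
Fat: 40% × 1906 = 762.4 kcal; carbohydrate: 1143.6 kcal.
Fat: 762.4 kcal ÷ 9 kcal/g = 84.7111 g.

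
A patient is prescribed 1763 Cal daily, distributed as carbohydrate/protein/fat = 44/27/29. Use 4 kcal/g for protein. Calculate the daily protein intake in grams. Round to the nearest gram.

119 g/day

Protein energy = 27% × 1763 = 476.01 kcal.
At 4 kcal/g: 476.01 ÷ 4 = 119.0025 g.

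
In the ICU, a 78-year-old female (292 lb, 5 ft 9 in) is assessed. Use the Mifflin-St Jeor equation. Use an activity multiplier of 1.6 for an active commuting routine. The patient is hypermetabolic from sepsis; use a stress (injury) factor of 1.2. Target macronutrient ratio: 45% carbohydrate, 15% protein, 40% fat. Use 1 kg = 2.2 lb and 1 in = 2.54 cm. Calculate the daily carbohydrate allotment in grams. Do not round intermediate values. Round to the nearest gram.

Convert to metric: weight = 292 ÷ 2.2 = 132.7273 kg; height = (5×12 + 9) × 2.54 = 69 × 2.54 = 175.26 cm.
Mifflin-St Jeor (female): BMR = 10(132.7273) + 6.25(175.26) − 5(78) − 161 = 1327.2727 + 1095.375 − 390 − 161 = 1871.6477 kcal/day.
TEE = 1871.6477 × 1.6 = 2994.6364 kcal/day.
With stress factor 1.2: 2994.6364 × 1.2 = 3593.5636 kcal/day.
Carbohydrate energy = 45% × 3593.5636 = 1617.1036 kcal.
Carbohydrate = 1617.1036 ÷ 4 kcal/g = 404.2759 g.

404 g/day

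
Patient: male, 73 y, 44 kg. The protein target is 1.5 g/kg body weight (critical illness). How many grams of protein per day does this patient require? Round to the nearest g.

Protein = 1.5 g/kg × 44 kg = 66 g/day.

66 g/day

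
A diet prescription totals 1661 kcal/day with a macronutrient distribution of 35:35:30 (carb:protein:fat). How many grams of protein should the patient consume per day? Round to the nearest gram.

Protein energy = 35% × 1661 = 581.35 kcal.
At 4 kcal/g: 581.35 ÷ 4 = 145.3375 g.

145 g/day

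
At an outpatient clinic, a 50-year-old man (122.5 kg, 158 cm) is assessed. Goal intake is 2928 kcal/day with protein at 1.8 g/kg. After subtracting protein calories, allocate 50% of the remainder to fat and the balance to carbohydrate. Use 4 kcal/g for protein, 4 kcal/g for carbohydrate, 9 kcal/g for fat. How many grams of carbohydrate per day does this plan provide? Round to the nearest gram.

256 g/day

Protein = 1.8 × 122.5 = 220.5 g → 220.5 × 4 = 882 kcal.
Non-protein calories = 2928 − 882 = 2046 kcal.
Fat: 50% × 2046 = 1023 kcal; carbohydrate: 1023 kcal.
Carbohydrate: 1023 kcal ÷ 4 kcal/g = 255.75 g.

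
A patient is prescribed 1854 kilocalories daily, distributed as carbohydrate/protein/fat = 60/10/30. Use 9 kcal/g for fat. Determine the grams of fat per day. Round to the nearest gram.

Fat energy = 30% × 1854 = 556.2 kcal.
At 9 kcal/g: 556.2 ÷ 9 = 61.8 g.

62 g/day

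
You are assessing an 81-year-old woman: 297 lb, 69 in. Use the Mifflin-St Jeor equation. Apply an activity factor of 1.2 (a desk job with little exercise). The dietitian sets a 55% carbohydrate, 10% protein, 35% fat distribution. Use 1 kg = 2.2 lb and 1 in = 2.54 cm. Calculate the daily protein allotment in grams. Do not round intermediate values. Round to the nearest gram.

56 g/day

Convert to metric: weight = 297 ÷ 2.2 = 135 kg; height = 69 × 2.54 = 175.26 cm.
Mifflin-St Jeor (female): BMR = 10(135) + 6.25(175.26) − 5(81) − 161 = 1350 + 1095.375 − 405 − 161 = 1879.375 kcal/day.
TEE = 1879.375 × 1.2 = 2255.25 kcal/day.
Protein energy = 10% × 2255.25 = 225.525 kcal.
Protein = 225.525 ÷ 4 kcal/g = 56.3813 g.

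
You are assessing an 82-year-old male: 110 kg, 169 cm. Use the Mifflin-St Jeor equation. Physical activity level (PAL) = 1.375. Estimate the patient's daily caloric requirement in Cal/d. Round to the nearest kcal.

Mifflin-St Jeor (male): BMR = 10(110) + 6.25(169) − 5(82) + 5 = 1100 + 1056.25 − 410 + 5 = 1751.25 kcal/day.
TEE = BMR × activity factor = 1751.25 × 1.375 = 2407.9688 kcal/day.

2408 Cal/d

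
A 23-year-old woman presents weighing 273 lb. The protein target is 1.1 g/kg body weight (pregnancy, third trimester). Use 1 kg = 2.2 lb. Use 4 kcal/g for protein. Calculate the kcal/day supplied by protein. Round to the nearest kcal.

Weight in kg = 273 ÷ 2.2 = 124.0909 kg.
Protein = 1.1 g/kg × 124.0909 kg = 136.5 g/day.
Protein energy = 136.5 g × 4 kcal/g = 546 kcal/day.

546 kcal/day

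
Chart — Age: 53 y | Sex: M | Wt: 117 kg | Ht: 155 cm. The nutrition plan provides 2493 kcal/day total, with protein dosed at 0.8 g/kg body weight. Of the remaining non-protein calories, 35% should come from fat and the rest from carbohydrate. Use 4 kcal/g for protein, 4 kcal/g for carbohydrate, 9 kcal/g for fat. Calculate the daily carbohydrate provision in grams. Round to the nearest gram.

344 g/day

Protein = 0.8 × 117 = 93.6 g → 93.6 × 4 = 374.4 kcal.
Non-protein calories = 2493 − 374.4 = 2118.6 kcal.
Fat: 35% × 2118.6 = 741.51 kcal; carbohydrate: 1377.09 kcal.
Carbohydrate: 1377.09 kcal ÷ 4 kcal/g = 344.2725 g.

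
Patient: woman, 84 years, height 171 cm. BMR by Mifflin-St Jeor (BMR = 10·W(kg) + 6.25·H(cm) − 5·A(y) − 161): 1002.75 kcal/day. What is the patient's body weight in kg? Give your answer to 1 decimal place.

51.5 kg

1002.75 = 10·W + 6.25(171) − 5(84) − 161
10·W = 1002.75 − 487.75 = 515, so W = 51.5 kg.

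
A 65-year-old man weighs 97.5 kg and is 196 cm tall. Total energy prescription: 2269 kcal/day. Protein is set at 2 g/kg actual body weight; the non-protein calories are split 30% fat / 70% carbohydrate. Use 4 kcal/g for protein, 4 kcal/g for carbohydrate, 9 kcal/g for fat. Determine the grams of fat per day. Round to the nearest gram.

50 g/day

Protein = 2 × 97.5 = 195 g → 195 × 4 = 780 kcal.
Non-protein calories = 2269 − 780 = 1489 kcal.
Fat: 30% × 1489 = 446.7 kcal; carbohydrate: 1042.3 kcal.
Fat: 446.7 kcal ÷ 9 kcal/g = 49.6333 g.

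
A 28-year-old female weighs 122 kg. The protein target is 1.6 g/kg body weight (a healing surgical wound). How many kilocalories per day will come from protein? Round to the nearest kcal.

Protein = 1.6 g/kg × 122 kg = 195.2 g/day.
Protein energy = 195.2 g × 4 kcal/g = 780.8 kcal/day.

781 kcal/day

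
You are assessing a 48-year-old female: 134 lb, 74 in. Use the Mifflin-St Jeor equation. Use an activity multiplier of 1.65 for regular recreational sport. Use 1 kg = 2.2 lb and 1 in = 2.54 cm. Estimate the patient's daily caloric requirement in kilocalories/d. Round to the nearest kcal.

2282 kilocalories/d

Convert to metric: weight = 134 ÷ 2.2 = 60.9091 kg; height = 74 × 2.54 = 187.96 cm.
Mifflin-St Jeor (female): BMR = 10(60.9091) + 6.25(187.96) − 5(48) − 161 = 609.0909 + 1174.75 − 240 − 161 = 1382.8409 kcal/day.
TEE = BMR × activity factor = 1382.8409 × 1.65 = 2281.6875 kcal/day.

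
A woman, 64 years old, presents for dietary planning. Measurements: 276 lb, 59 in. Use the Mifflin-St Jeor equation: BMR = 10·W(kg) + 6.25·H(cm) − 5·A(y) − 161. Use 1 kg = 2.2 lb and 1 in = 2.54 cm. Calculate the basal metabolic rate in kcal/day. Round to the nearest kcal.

1710 kcal/day

Convert to metric: weight = 276 ÷ 2.2 = 125.4545 kg; height = 59 × 2.54 = 149.86 cm.
Mifflin-St Jeor (female): BMR = 10(125.4545) + 6.25(149.86) − 5(64) − 161 = 1254.5455 + 936.625 − 320 − 161 = 1710.1705 kcal/day.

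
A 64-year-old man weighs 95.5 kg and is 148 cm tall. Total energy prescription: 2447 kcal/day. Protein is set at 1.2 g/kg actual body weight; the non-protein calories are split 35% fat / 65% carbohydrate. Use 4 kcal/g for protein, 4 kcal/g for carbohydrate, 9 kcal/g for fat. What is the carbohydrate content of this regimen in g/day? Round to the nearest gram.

Protein = 1.2 × 95.5 = 114.6 g → 114.6 × 4 = 458.4 kcal.
Non-protein calories = 2447 − 458.4 = 1988.6 kcal.
Fat: 35% × 1988.6 = 696.01 kcal; carbohydrate: 1292.59 kcal.
Carbohydrate: 1292.59 kcal ÷ 4 kcal/g = 323.1475 g.

323 g/day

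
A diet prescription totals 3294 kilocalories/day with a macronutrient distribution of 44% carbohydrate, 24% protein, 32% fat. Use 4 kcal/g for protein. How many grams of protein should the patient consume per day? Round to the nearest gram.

198 g/day

Protein energy = 24% × 3294 = 790.56 kcal.
At 4 kcal/g: 790.56 ÷ 4 = 197.64 g.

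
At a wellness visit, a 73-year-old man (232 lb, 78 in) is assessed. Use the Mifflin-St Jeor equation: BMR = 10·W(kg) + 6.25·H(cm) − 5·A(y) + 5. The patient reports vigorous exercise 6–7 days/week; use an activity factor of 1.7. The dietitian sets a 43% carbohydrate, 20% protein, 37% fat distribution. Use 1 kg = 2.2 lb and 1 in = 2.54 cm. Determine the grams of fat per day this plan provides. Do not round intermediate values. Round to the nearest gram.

Convert to metric: weight = 232 ÷ 2.2 = 105.4545 kg; height = 78 × 2.54 = 198.12 cm.
Mifflin-St Jeor (male): BMR = 10(105.4545) + 6.25(198.12) − 5(73) + 5 = 1054.5455 + 1238.25 − 365 + 5 = 1932.7955 kcal/day.
TEE = 1932.7955 × 1.7 = 3285.7523 kcal/day.
Fat energy = 37% × 3285.7523 = 1215.7283 kcal.
Fat = 1215.7283 ÷ 9 kcal/g = 135.0809 g.

135 g/day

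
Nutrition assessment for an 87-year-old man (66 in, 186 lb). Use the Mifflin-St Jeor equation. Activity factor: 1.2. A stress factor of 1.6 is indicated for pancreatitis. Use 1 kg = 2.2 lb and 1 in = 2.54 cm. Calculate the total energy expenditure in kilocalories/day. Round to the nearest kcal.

Convert to metric: weight = 186 ÷ 2.2 = 84.5455 kg; height = 66 × 2.54 = 167.64 cm.
Mifflin-St Jeor (male): BMR = 10(84.5455) + 6.25(167.64) − 5(87) + 5 = 845.4545 + 1047.75 − 435 + 5 = 1463.2045 kcal/day.
TEE = BMR × activity factor = 1463.2045 × 1.2 = 1755.8455 kcal/day.
Apply stress factor: 1755.8455 × 1.6 = 2809.3527 kcal/day.

2809 kilocalories/day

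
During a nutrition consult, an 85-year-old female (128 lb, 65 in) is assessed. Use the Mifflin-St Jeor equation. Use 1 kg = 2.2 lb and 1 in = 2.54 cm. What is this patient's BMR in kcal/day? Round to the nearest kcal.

Convert to metric: weight = 128 ÷ 2.2 = 58.1818 kg; height = 65 × 2.54 = 165.1 cm.
Mifflin-St Jeor (female): BMR = 10(58.1818) + 6.25(165.1) − 5(85) − 161 = 581.8182 + 1031.875 − 425 − 161 = 1027.6932 kcal/day.

1028 kcal/day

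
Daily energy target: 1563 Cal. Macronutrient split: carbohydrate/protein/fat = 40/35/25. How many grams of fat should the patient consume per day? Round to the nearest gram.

43 g/day

Fat energy = 25% × 1563 = 390.75 kcal.
At 9 kcal/g: 390.75 ÷ 9 = 43.4167 g.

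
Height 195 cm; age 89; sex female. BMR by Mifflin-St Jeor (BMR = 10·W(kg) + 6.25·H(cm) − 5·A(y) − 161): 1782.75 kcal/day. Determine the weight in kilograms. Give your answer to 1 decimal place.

1782.75 = 10·W + 6.25(195) − 5(89) − 161
10·W = 1782.75 − 612.75 = 1170, so W = 117 kg.

117.0 kg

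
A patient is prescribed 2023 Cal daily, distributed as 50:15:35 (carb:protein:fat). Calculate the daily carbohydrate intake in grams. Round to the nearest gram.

253 g/day

Carbohydrate energy = 50% × 2023 = 1011.5 kcal.
At 4 kcal/g: 1011.5 ÷ 4 = 252.875 g.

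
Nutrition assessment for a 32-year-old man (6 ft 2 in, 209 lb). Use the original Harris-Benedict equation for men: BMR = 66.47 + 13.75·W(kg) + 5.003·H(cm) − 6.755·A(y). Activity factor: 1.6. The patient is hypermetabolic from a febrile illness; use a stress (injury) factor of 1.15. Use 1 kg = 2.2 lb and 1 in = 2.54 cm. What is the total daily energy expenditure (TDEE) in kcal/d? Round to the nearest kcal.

3858 kcal/d

Convert to metric: weight = 209 ÷ 2.2 = 95 kg; height = (6×12 + 2) × 2.54 = 74 × 2.54 = 187.96 cm.
Harris-Benedict: BMR = 66.47 + 13.75(95) + 5.003(187.96) − 6.755(32) = 2096.9239 kcal/day.
TEE = BMR × activity factor = 2096.9239 × 1.6 = 3355.0782 kcal/day.
Apply stress factor: 3355.0782 × 1.15 = 3858.3399 kcal/day.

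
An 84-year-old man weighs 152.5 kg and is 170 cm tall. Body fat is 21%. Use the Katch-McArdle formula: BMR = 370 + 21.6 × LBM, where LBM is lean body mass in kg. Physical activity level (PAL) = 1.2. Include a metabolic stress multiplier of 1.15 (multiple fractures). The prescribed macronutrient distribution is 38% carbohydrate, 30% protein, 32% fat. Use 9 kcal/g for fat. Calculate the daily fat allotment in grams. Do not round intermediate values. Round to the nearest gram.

LBM = 152.5 × (1 − 0.21) = 120.475 kg. Katch-McArdle: BMR = 370 + 21.6 × 120.475 = 2972.26 kcal/day.
TEE = 2972.26 × 1.2 = 3566.712 kcal/day.
With stress factor 1.15: 3566.712 × 1.15 = 4101.7188 kcal/day.
Fat energy = 32% × 4101.7188 = 1312.55 kcal.
Fat = 1312.55 ÷ 9 kcal/g = 145.8389 g.

146 g/day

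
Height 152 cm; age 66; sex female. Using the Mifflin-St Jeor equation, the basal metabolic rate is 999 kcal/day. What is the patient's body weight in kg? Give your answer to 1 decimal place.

999 = 10·W + 6.25(152) − 5(66) − 161
10·W = 999 − 459 = 540, so W = 54 kg.

54.0 kg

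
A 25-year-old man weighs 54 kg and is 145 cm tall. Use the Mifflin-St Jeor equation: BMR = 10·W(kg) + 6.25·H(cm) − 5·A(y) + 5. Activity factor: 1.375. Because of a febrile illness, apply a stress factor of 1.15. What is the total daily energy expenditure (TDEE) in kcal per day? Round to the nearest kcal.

2097 kcal per day

Mifflin-St Jeor (male): BMR = 10(54) + 6.25(145) − 5(25) + 5 = 540 + 906.25 − 125 + 5 = 1326.25 kcal/day.
TEE = BMR × activity factor = 1326.25 × 1.375 = 1823.5938 kcal/day.
Apply stress factor: 1823.5938 × 1.15 = 2097.1328 kcal/day.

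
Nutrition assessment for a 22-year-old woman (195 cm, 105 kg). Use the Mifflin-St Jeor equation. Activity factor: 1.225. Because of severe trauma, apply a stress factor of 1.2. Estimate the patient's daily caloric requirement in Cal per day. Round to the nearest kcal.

Mifflin-St Jeor (female): BMR = 10(105) + 6.25(195) − 5(22) − 161 = 1050 + 1218.75 − 110 − 161 = 1997.75 kcal/day.
TEE = BMR × activity factor = 1997.75 × 1.225 = 2447.2438 kcal/day.
Apply stress factor: 2447.2438 × 1.2 = 2936.6925 kcal/day.

2937 Cal per day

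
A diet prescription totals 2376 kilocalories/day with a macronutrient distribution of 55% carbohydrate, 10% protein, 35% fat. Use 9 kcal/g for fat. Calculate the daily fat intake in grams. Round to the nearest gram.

Fat energy = 35% × 2376 = 831.6 kcal.
At 9 kcal/g: 831.6 ÷ 9 = 92.4 g.

92 g/day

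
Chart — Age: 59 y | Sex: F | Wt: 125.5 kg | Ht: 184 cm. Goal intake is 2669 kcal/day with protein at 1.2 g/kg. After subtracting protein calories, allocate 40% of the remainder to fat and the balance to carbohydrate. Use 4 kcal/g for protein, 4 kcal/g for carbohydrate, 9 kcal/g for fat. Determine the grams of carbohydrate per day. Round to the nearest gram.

310 g/day

Protein = 1.2 × 125.5 = 150.6 g → 150.6 × 4 = 602.4 kcal.
Non-protein calories = 2669 − 602.4 = 2066.6 kcal.
Fat: 40% × 2066.6 = 826.64 kcal; carbohydrate: 1239.96 kcal.
Carbohydrate: 1239.96 kcal ÷ 4 kcal/g = 309.99 g.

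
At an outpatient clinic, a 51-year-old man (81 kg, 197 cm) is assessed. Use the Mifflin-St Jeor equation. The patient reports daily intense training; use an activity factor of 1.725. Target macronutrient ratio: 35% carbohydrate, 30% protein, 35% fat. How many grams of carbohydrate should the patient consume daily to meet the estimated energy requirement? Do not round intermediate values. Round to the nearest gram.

Mifflin-St Jeor (male): BMR = 10(81) + 6.25(197) − 5(51) + 5 = 810 + 1231.25 − 255 + 5 = 1791.25 kcal/day.
TEE = 1791.25 × 1.725 = 3089.9063 kcal/day.
Carbohydrate energy = 35% × 3089.9063 = 1081.4672 kcal.
Carbohydrate = 1081.4672 ÷ 4 kcal/g = 270.3668 g.

270 g/day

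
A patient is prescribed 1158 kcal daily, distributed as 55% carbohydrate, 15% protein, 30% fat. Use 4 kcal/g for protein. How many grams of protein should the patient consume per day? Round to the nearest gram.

Protein energy = 15% × 1158 = 173.7 kcal.
At 4 kcal/g: 173.7 ÷ 4 = 43.425 g.

43 g/day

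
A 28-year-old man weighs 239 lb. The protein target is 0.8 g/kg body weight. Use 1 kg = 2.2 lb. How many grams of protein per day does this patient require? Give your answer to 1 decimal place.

Weight in kg = 239 ÷ 2.2 = 108.6364 kg.
Protein = 0.8 g/kg × 108.6364 kg = 86.9091 g/day.

86.9 g/day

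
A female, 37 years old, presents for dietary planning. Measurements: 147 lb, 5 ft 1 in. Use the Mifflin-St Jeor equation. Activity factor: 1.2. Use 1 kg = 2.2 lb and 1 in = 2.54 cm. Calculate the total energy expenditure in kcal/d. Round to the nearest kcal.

Convert to metric: weight = 147 ÷ 2.2 = 66.8182 kg; height = (5×12 + 1) × 2.54 = 61 × 2.54 = 154.94 cm.
Mifflin-St Jeor (female): BMR = 10(66.8182) + 6.25(154.94) − 5(37) − 161 = 668.1818 + 968.375 − 185 − 161 = 1290.5568 kcal/day.
TEE = BMR × activity factor = 1290.5568 × 1.2 = 1548.6682 kcal/day.

1549 kcal/d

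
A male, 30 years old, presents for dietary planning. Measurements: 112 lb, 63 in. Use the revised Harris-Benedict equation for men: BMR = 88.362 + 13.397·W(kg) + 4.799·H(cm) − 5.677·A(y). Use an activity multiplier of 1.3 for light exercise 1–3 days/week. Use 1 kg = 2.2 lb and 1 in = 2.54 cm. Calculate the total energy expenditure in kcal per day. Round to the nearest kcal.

1778 kcal per day

Convert to metric: weight = 112 ÷ 2.2 = 50.9091 kg; height = 63 × 2.54 = 160.02 cm.
Harris-Benedict: BMR = 88.362 + 13.397(50.9091) + 4.799(160.02) − 5.677(30) = 1368.0171 kcal/day.
TEE = BMR × activity factor = 1368.0171 × 1.3 = 1778.4222 kcal/day.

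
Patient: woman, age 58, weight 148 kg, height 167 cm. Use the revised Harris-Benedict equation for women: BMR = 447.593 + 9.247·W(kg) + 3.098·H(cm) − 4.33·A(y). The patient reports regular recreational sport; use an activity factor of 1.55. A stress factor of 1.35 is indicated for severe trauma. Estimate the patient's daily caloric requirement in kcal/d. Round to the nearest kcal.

4357 kcal/d

Harris-Benedict: BMR = 447.593 + 9.247(148) + 3.098(167) − 4.33(58) = 2082.375 kcal/day.
TEE = BMR × activity factor = 2082.375 × 1.55 = 3227.6813 kcal/day.
Apply stress factor: 3227.6813 × 1.35 = 4357.3697 kcal/day.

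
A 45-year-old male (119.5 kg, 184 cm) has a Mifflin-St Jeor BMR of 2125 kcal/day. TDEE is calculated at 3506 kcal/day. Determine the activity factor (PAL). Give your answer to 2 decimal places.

Activity factor = TEE ÷ BMR = 3506 ÷ 2125 = 1.65.

1.65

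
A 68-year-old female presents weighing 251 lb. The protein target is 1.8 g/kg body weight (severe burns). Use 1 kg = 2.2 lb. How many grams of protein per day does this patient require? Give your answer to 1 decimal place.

Weight in kg = 251 ÷ 2.2 = 114.0909 kg.
Protein = 1.8 g/kg × 114.0909 kg = 205.3636 g/day.

205.4 g/day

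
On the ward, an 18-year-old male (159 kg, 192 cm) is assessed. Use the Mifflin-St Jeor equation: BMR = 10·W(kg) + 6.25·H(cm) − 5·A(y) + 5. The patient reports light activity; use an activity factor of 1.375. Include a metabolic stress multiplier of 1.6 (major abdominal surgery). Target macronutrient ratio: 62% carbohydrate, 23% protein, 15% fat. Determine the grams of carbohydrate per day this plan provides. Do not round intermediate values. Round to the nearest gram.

922 g/day

Mifflin-St Jeor (male): BMR = 10(159) + 6.25(192) − 5(18) + 5 = 1590 + 1200 − 90 + 5 = 2705 kcal/day.
TEE = 2705 × 1.375 = 3719.375 kcal/day.
With stress factor 1.6: 3719.375 × 1.6 = 5951 kcal/day.
Carbohydrate energy = 62% × 5951 = 3689.62 kcal.
Carbohydrate = 3689.62 ÷ 4 kcal/g = 922.405 g.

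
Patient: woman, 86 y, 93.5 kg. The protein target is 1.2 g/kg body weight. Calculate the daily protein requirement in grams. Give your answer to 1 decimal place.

Protein = 1.2 g/kg × 93.5 kg = 112.2 g/day.

112.2 g/day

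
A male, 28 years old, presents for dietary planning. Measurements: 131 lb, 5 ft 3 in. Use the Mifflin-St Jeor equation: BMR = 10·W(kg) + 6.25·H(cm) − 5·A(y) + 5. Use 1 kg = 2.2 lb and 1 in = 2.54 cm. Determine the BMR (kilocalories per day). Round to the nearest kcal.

Convert to metric: weight = 131 ÷ 2.2 = 59.5455 kg; height = (5×12 + 3) × 2.54 = 63 × 2.54 = 160.02 cm.
Mifflin-St Jeor (male): BMR = 10(59.5455) + 6.25(160.02) − 5(28) + 5 = 595.4545 + 1000.125 − 140 + 5 = 1460.5795 kcal/day.

1461 kilocalories per day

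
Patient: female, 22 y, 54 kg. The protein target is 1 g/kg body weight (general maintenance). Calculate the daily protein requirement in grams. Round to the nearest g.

54 g/day

Protein = 1 g/kg × 54 kg = 54 g/day.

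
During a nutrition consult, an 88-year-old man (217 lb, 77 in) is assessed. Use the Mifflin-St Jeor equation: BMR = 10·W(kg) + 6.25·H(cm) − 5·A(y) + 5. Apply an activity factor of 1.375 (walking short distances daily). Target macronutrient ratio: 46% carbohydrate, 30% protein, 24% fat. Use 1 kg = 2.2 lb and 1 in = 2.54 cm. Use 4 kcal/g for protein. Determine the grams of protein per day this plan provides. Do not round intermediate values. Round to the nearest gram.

183 g/day

Convert to metric: weight = 217 ÷ 2.2 = 98.6364 kg; height = 77 × 2.54 = 195.58 cm.
Mifflin-St Jeor (male): BMR = 10(98.6364) + 6.25(195.58) − 5(88) + 5 = 986.3636 + 1222.375 − 440 + 5 = 1773.7386 kcal/day.
TEE = 1773.7386 × 1.375 = 2438.8906 kcal/day.
Protein energy = 30% × 2438.8906 = 731.6672 kcal.
Protein = 731.6672 ÷ 4 kcal/g = 182.9168 g.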